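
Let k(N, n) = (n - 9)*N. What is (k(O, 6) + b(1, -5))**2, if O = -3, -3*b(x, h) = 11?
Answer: 256/9 ≈ 28.444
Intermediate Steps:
b(x, h) = -11/3 (b(x, h) = -1/3*11 = -11/3)
k(N, n) = N*(-9 + n) (k(N, n) = (-9 + n)*N = N*(-9 + n))
(k(O, 6) + b(1, -5))**2 = (-3*(-9 + 6) - 11/3)**2 = (-3*(-3) - 11/3)**2 = (9 - 11/3)**2 = (16/3)**2 = 256/9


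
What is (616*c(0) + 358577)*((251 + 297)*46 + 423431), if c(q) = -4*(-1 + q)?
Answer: 161977073199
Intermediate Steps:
c(q) = 4 - 4*q
(616*c(0) + 358577)*((251 + 297)*46 + 423431) = (616*(4 - 4*0) + 358577)*((251 + 297)*46 + 423431) = (616*(4 + 0) + 358577)*(548*46 + 423431) = (616*4 + 358577)*(25208 + 423431) = (2464 + 358577)*448639 = 361041*448639 = 161977073199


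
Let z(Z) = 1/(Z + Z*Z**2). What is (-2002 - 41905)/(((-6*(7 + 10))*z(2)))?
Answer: 219535/51 ≈ 4304.6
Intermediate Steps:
z(Z) = 1/(Z + Z**3)
(-2002 - 41905)/(((-6*(7 + 10))*z(2))) = (-2002 - 41905)/(((-6*(7 + 10))/(2 + 2**3))) = -43907/((-6*17)/(2 + 8)) = -43907/((-102/10)) = -43907/((-102*1/10)) = -43907/(-51/5) = -43907*(-5/51) = 219535/51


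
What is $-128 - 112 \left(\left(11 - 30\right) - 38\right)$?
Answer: $6256$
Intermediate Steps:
$-128 - 112 \left(\left(11 - 30\right) - 38\right) = -128 - 112 \left(-19 - 38\right) = -128 - -6384 = -128 + 6384 = 6256$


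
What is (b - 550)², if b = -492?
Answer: 1085764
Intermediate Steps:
(b - 550)² = (-492 - 550)² = (-1042)² = 1085764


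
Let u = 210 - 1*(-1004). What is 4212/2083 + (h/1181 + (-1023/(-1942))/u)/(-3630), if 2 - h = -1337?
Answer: 8512863696913319/4210597231484424 ≈ 2.0218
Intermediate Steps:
h = 1339 (h = 2 - 1*(-1337) = 2 + 1337 = 1339)
u = 1214 (u = 210 + 1004 = 1214)
4212/2083 + (h/1181 + (-1023/(-1942))/u)/(-3630) = 4212/2083 + (1339/1181 - 1023/(-1942)/1214)/(-3630) = 4212*(1/2083) + (1339*(1/1181) - 1023*(-1/1942)*(1/1214))*(-1/3630) = 4212/2083 + (1339/1181 + (1023/1942)*(1/1214))*(-1/3630) = 4212/2083 + (1339/1181 + 1023/2357588)*(-1/3630) = 4212/2083 + (3158018495/2784311428)*(-1/3630) = 4212/2083 - 631603699/2021410096728 = 8512863696913319/4210597231484424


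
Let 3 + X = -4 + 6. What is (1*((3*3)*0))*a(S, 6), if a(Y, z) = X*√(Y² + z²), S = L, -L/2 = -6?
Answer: 0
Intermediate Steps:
L = 12 (L = -2*(-6) = 12)
S = 12
X = -1 (X = -3 + (-4 + 6) = -3 + 2 = -1)
a(Y, z) = -√(Y² + z²)
(1*((3*3)*0))*a(S, 6) = (1*((3*3)*0))*(-√(12² + 6²)) = (1*(9*0))*(-√(144 + 36)) = (1*0)*(-√180) = 0*(-6*√5) = 0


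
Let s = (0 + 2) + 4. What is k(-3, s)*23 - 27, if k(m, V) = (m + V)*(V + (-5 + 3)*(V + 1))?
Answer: -579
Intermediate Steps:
s = 6 (s = 2 + 4 = 6)
k(m, V) = (-2 - V)*(V + m) (k(m, V) = (V + m)*(V - 2*(1 + V)) = (V + m)*(V + (-2 - 2*V)) = (V + m)*(-2 - V) = (-2 - V)*(V + m))
k(-3, s)*23 - 27 = (-1*6² - 2*6 - 2*(-3) - 1*6*(-3))*23 - 27 = (-1*36 - 12 + 6 + 18)*23 - 27 = (-36 - 12 + 6 + 18)*23 - 27 = -24*23 - 27 = -552 - 27 = -579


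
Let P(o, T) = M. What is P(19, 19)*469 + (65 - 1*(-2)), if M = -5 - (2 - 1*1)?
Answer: -2747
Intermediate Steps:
M = -6 (M = -5 - (2 - 1) = -5 - 1*1 = -5 - 1 = -6)
P(o, T) = -6
P(19, 19)*469 + (65 - 1*(-2)) = -6*469 + (65 - 1*(-2)) = -2814 + (65 + 2) = -2814 + 67 = -2747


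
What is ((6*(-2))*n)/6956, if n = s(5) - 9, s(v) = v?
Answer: 12/1739 ≈ 0.0069005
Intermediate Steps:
n = -4 (n = 5 - 9 = -4)
((6*(-2))*n)/6956 = ((6*(-2))*(-4))/6956 = -12*(-4)*(1/6956) = 48*(1/6956) = 12/1739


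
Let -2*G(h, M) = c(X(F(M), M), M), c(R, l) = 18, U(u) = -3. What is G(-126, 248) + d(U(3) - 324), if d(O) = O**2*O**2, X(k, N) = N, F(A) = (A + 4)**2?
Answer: 11433811032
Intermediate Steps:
F(A) = (4 + A)**2
G(h, M) = -9 (G(h, M) = -1/2*18 = -9)
d(O) = O**4
G(-126, 248) + d(U(3) - 324) = -9 + (-3 - 324)**4 = -9 + (-327)**4 = -9 + 11433811041 = 11433811032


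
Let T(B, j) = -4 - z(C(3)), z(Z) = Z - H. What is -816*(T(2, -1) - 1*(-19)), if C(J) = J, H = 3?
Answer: -12240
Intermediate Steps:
z(Z) = -3 + Z (z(Z) = Z - 1*3 = Z - 3 = -3 + Z)
T(B, j) = -4 (T(B, j) = -4 - (-3 + 3) = -4 - 1*0 = -4 + 0 = -4)
-816*(T(2, -1) - 1*(-19)) = -816*(-4 - 1*(-19)) = -816*(-4 + 19) = -816*15 = -12240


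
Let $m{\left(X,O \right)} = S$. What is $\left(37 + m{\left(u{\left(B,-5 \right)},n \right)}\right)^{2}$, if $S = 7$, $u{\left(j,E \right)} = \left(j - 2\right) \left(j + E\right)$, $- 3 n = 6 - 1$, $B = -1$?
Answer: $1936$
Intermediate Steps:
$n = - \frac{5}{3}$ ($n = - \frac{6 - 1}{3} = \left(- \frac{1}{3}\right) 5 = - \frac{5}{3} \approx -1.6667$)
$u{\left(j,E \right)} = \left(-2 + j\right) \left(E + j\right)$
$m{\left(X,O \right)} = 7$
$\left(37 + m{\left(u{\left(B,-5 \right)},n \right)}\right)^{2} = \left(37 + 7\right)^{2} = 44^{2} = 1936$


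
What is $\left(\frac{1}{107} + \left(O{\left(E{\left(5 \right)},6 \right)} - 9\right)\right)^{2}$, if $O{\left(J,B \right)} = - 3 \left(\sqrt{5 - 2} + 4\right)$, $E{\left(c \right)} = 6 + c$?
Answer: $\frac{5353639}{11449} + \frac{13476 \sqrt{3}}{107} \approx 685.75$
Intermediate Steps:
$O{\left(J,B \right)} = -12 - 3 \sqrt{3}$ ($O{\left(J,B \right)} = - 3 \left(\sqrt{3} + 4\right) = - 3 \left(4 + \sqrt{3}\right) = -12 - 3 \sqrt{3}$)
$\left(\frac{1}{107} + \left(O{\left(E{\left(5 \right)},6 \right)} - 9\right)\right)^{2} = \left(\frac{1}{107} - \left(21 + 3 \sqrt{3}\right)\right)^{2} = \left(- \frac{2246}{107} - 3 \sqrt{3}\right)^{2}$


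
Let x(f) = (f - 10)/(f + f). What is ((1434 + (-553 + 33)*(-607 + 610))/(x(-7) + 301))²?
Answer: 3111696/17901361 ≈ 0.17382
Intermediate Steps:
x(f) = (-10 + f)/(2*f) (x(f) = (-10 + f)/((2*f)) = (-10 + f)*(1/(2*f)) = (-10 + f)/(2*f))
((1434 + (-553 + 33)*(-607 + 610))/(x(-7) + 301))² = ((1434 + (-553 + 33)*(-607 + 610))/((½)*(-10 - 7)/(-7) + 301))² = ((1434 - 520*3)/((½)*(-⅐)*(-17) + 301))² = ((1434 - 1560)/(17/14 + 301))² = (-126/4231/14)² = (-126*14/4231)² = (-1764/4231)² = 3111696/17901361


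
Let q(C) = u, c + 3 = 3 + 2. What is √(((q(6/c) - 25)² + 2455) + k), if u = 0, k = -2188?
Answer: 2*√223 ≈ 29.866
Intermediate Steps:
c = 2 (c = -3 + (3 + 2) = -3 + 5 = 2)
q(C) = 0
√(((q(6/c) - 25)² + 2455) + k) = √(((0 - 25)² + 2455) - 2188) = √(((-25)² + 2455) - 2188) = √((625 + 2455) - 2188) = √(3080 - 2188) = √892 = 2*√223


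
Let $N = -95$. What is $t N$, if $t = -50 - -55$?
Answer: $-475$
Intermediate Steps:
$t = 5$ ($t = -50 + 55 = 5$)
$t N = 5 \left(-95\right) = -475$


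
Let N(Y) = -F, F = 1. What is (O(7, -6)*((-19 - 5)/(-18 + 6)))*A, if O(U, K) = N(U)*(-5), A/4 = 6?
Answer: 240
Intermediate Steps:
A = 24 (A = 4*6 = 24)
N(Y) = -1 (N(Y) = -1*1 = -1)
O(U, K) = 5 (O(U, K) = -1*(-5) = 5)
(O(7, -6)*((-19 - 5)/(-18 + 6)))*A = (5*((-19 - 5)/(-18 + 6)))*24 = (5*(-24/(-12)))*24 = (5*(-24*(-1/12)))*24 = (5*2)*24 = 10*24 = 240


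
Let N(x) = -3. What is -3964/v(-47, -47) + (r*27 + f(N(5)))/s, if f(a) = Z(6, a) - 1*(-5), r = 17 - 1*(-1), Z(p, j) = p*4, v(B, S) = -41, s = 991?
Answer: 3949439/40631 ≈ 97.203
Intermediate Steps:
Z(p, j) = 4*p
r = 18 (r = 17 + 1 = 18)
f(a) = 29 (f(a) = 4*6 - 1*(-5) = 24 + 5 = 29)
-3964/v(-47, -47) + (r*27 + f(N(5)))/s = -3964/(-41) + (18*27 + 29)/991 = -3964*(-1/41) + (486 + 29)*(1/991) = 3964/41 + 515*(1/991) = 3964/41 + 515/991 = 3949439/40631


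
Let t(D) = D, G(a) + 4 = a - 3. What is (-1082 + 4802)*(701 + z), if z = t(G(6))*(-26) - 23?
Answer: 2618880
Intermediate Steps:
G(a) = -7 + a (G(a) = -4 + (a - 3) = -4 + (-3 + a) = -7 + a)
z = 3 (z = (-7 + 6)*(-26) - 23 = -1*(-26) - 23 = 26 - 23 = 3)
(-1082 + 4802)*(701 + z) = (-1082 + 4802)*(701 + 3) = 3720*704 = 2618880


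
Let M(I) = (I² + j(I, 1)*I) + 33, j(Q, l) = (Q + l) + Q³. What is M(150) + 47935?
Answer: 506343118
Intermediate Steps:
j(Q, l) = Q + l + Q³
M(I) = 33 + I² + I*(1 + I + I³) (M(I) = (I² + (I + 1 + I³)*I) + 33 = (I² + (1 + I + I³)*I) + 33 = (I² + I*(1 + I + I³)) + 33 = 33 + I² + I*(1 + I + I³))
M(150) + 47935 = (33 + 150 + 150⁴ + 2*150²) + 47935 = (33 + 150 + 506250000 + 2*22500) + 47935 = (33 + 150 + 506250000 + 45000) + 47935 = 506295183 + 47935 = 506343118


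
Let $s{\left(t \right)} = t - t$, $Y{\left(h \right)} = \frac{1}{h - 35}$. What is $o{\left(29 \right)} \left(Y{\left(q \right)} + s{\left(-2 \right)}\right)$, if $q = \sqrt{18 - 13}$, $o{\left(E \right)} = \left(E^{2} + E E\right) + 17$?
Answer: $- \frac{11893}{244} - \frac{1699 \sqrt{5}}{1220} \approx -51.856$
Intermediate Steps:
$o{\left(E \right)} = 17 + 2 E^{2}$ ($o{\left(E \right)} = \left(E^{2} + E^{2}\right) + 17 = 2 E^{2} + 17 = 17 + 2 E^{2}$)
$q = \sqrt{5} \approx 2.2361$
$Y{\left(h \right)} = \frac{1}{-35 + h}$
$s{\left(t \right)} = 0$
$o{\left(29 \right)} \left(Y{\left(q \right)} + s{\left(-2 \right)}\right) = \left(17 + 2 \cdot 29^{2}\right) \left(\frac{1}{-35 + \sqrt{5}} + 0\right) = \frac{17 + 2 \cdot 841}{-35 + \sqrt{5}} = \frac{17 + 1682}{-35 + \sqrt{5}} = \frac{1699}{-35 + \sqrt{5}}$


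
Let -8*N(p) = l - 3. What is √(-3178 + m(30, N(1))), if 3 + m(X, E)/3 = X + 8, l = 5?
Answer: I*√3073 ≈ 55.435*I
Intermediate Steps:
N(p) = -¼ (N(p) = -(5 - 3)/8 = -⅛*2 = -¼)
m(X, E) = 15 + 3*X (m(X, E) = -9 + 3*(X + 8) = -9 + 3*(8 + X) = -9 + (24 + 3*X) = 15 + 3*X)
√(-3178 + m(30, N(1))) = √(-3178 + (15 + 3*30)) = √(-3178 + (15 + 90)) = √(-3178 + 105) = √(-3073) = I*√3073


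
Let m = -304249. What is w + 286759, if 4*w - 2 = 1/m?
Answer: 348985164461/1216996 ≈ 2.8676e+5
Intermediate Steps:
w = 608497/1216996 (w = ½ + (¼)/(-304249) = ½ + (¼)*(-1/304249) = ½ - 1/1216996 = 608497/1216996 ≈ 0.50000)
w + 286759 = 608497/1216996 + 286759 = 348985164461/1216996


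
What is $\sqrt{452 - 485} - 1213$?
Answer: $-1213 + i \sqrt{33} \approx -1213.0 + 5.7446 i$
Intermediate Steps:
$\sqrt{452 - 485} - 1213 = \sqrt{-33} - 1213 = i \sqrt{33} - 1213 = -1213 + i \sqrt{33}$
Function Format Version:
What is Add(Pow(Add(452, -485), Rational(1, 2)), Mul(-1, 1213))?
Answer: Add(-1213, Mul(I, Pow(33, Rational(1, 2)))) ≈ Add(-1213.0, Mul(5.7446, I))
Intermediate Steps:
Add(Pow(Add(452, -485), Rational(1, 2)), Mul(-1, 1213)) = Add(Pow(-33, Rational(1, 2)), -1213) = Add(Mul(I, Pow(33, Rational(1, 2))), -1213) = Add(-1213, Mul(I, Pow(33, Rational(1, 2))))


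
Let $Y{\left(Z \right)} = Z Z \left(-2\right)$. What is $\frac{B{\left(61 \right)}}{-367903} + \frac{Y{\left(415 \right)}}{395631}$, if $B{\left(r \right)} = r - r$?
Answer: $- \frac{344450}{395631} \approx -0.87063$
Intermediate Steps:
$Y{\left(Z \right)} = - 2 Z^{2}$ ($Y{\left(Z \right)} = Z^{2} \left(-2\right) = - 2 Z^{2}$)
$B{\left(r \right)} = 0$
$\frac{B{\left(61 \right)}}{-367903} + \frac{Y{\left(415 \right)}}{395631} = \frac{0}{-367903} + \frac{\left(-2\right) 415^{2}}{395631} = 0 \left(- \frac{1}{367903}\right) + \left(-2\right) 172225 \cdot \frac{1}{395631} = 0 - \frac{344450}{395631} = - \frac{344450}{395631}$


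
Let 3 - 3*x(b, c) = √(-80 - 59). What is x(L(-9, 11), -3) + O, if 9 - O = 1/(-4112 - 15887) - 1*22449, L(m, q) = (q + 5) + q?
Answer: 449157542/19999 - I*√139/3 ≈ 22459.0 - 3.9299*I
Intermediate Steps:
L(m, q) = 5 + 2*q (L(m, q) = (5 + q) + q = 5 + 2*q)
x(b, c) = 1 - I*√139/3 (x(b, c) = 1 - √(-80 - 59)/3 = 1 - I*√139/3)
O = 449137543/19999 (O = 9 - (1/(-4112 - 15887) - 1*22449) = 9 - (1/(-19999) - 22449) = 9 - (-1/19999 - 22449) = 9 - 1*(-448957552/19999) = 9 + 448957552/19999 = 449137543/19999 ≈ 22458.)
x(L(-9, 11), -3) + O = (1 - I*√139/3) + 449137543/19999 = 449157542/19999 - I*√139/3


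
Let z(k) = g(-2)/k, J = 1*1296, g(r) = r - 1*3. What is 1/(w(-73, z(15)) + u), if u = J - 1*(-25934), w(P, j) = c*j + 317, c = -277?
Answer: 3/82918 ≈ 3.6180e-5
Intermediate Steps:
g(r) = -3 + r (g(r) = r - 3 = -3 + r)
J = 1296
z(k) = -5/k (z(k) = (-3 - 2)/k = -5/k)
w(P, j) = 317 - 277*j (w(P, j) = -277*j + 317 = 317 - 277*j)
u = 27230 (u = 1296 - 1*(-25934) = 1296 + 25934 = 27230)
1/(w(-73, z(15)) + u) = 1/((317 - (-1385)/15) + 27230) = 1/((317 - 277*(-⅓)) + 27230) = 1/((317 + 277/3) + 27230) = 1/(1228/3 + 27230) = 1/(82918/3) = 3/82918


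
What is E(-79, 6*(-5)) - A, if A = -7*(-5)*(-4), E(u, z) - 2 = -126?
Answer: 16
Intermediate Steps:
E(u, z) = -124 (E(u, z) = 2 - 126 = -124)
A = -140 (A = 35*(-4) = -140)
E(-79, 6*(-5)) - A = -124 - 1*(-140) = -124 + 140 = 16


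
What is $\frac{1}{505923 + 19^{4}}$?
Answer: $\frac{1}{636244} \approx 1.5717 \cdot 10^{-6}$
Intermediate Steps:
$\frac{1}{505923 + 19^{4}} = \frac{1}{505923 + 130321} = \frac{1}{636244}$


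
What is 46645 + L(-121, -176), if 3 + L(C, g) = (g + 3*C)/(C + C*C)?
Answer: 61567391/1320 ≈ 46642.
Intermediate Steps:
L(C, g) = -3 + (g + 3*C)/(C + C²) (L(C, g) = -3 + (g + 3*C)/(C + C*C) = -3 + (g + 3*C)/(C + C²))
46645 + L(-121, -176) = 46645 + (-176 - 3*(-121)²)/((-121)*(1 - 121)) = 46645 - 1/121*(-176 - 3*14641)/(-120) = 46645 - 1/121*(-1/120)*(-176 - 43923) = 46645 - 1/121*(-1/120)*(-44099) = 46645 - 4009/1320 = 61567391/1320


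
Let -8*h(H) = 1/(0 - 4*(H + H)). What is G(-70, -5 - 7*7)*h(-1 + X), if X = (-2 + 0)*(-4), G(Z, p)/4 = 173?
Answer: 173/112 ≈ 1.5446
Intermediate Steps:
G(Z, p) = 692 (G(Z, p) = 4*173 = 692)
X = 8 (X = -2*(-4) = 8)
h(H) = 1/(64*H) (h(H) = -1/(8*(0 - 4*(H + H))) = -1/(8*(0 - 8*H)) = -(-1/(8*H))/8 = -(-1)/(64*H) = 1/(64*H))
G(-70, -5 - 7*7)*h(-1 + X) = 692*(1/(64*(-1 + 8))) = 692*((1/64)/7) = 692*((1/64)*(1/7)) = 692*(1/448) = 173/112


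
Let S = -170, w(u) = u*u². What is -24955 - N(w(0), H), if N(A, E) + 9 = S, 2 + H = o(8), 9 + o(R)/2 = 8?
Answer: -24776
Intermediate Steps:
o(R) = -2 (o(R) = -18 + 2*8 = -18 + 16 = -2)
w(u) = u³
H = -4 (H = -2 - 2 = -4)
N(A, E) = -179 (N(A, E) = -9 - 170 = -179)
-24955 - N(w(0), H) = -24955 - 1*(-179) = -24955 + 179 = -24776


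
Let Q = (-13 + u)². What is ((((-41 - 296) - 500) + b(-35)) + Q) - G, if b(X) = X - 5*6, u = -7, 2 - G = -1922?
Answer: -2426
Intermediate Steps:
G = 1924 (G = 2 - 1*(-1922) = 2 + 1922 = 1924)
Q = 400 (Q = (-13 - 7)² = (-20)² = 400)
b(X) = -30 + X (b(X) = X - 30 = -30 + X)
((((-41 - 296) - 500) + b(-35)) + Q) - G = ((((-41 - 296) - 500) + (-30 - 35)) + 400) - 1*1924 = (((-337 - 500) - 65) + 400) - 1924 = ((-837 - 65) + 400) - 1924 = (-902 + 400) - 1924 = -502 - 1924 = -2426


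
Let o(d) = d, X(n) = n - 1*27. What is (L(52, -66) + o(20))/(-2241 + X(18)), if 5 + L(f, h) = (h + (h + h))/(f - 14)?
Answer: -31/7125 ≈ -0.0043509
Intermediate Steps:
X(n) = -27 + n (X(n) = n - 27 = -27 + n)
L(f, h) = -5 + 3*h/(-14 + f) (L(f, h) = -5 + (h + (h + h))/(f - 14) = -5 + (h + 2*h)/(-14 + f) = -5 + (3*h)/(-14 + f) = -5 + 3*h/(-14 + f))
(L(52, -66) + o(20))/(-2241 + X(18)) = ((70 - 5*52 + 3*(-66))/(-14 + 52) + 20)/(-2241 + (-27 + 18)) = ((70 - 260 - 198)/38 + 20)/(-2241 - 9) = ((1/38)*(-388) + 20)/(-2250) = (-194/19 + 20)*(-1/2250) = (186/19)*(-1/2250) = -31/7125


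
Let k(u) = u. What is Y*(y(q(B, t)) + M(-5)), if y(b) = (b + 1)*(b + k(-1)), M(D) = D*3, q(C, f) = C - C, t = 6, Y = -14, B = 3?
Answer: 224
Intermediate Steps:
q(C, f) = 0
M(D) = 3*D
y(b) = (1 + b)*(-1 + b) (y(b) = (b + 1)*(b - 1) = (1 + b)*(-1 + b))
Y*(y(q(B, t)) + M(-5)) = -14*((-1 + 0²) + 3*(-5)) = -14*((-1 + 0) - 15) = -14*(-1 - 15) = -14*(-16) = 224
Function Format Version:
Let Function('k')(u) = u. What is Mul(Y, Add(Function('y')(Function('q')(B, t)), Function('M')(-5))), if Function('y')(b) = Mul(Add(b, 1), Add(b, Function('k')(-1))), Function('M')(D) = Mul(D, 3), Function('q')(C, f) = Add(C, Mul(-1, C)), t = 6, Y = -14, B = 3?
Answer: 224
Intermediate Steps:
Function('q')(C, f) = 0
Function('M')(D) = Mul(3, D)
Function('y')(b) = Mul(Add(1, b), Add(-1, b)) (Function('y')(b) = Mul(Add(b, 1), Add(b, -1)) = Mul(Add(1, b), Add(-1, b)))
Mul(Y, Add(Function('y')(Function('q')(B, t)), Function('M')(-5))) = Mul(-14, Add(Add(-1, Pow(0, 2)), Mul(3, -5))) = Mul(-14, Add(Add(-1, 0), -15)) = Mul(-14, Add(-1, -15)) = Mul(-14, -16) = 224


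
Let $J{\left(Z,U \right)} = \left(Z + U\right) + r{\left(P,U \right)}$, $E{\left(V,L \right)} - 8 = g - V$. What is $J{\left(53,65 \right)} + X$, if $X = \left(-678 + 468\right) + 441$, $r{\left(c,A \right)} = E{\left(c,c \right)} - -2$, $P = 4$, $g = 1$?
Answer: $356$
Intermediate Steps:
$E{\left(V,L \right)} = 9 - V$ ($E{\left(V,L \right)} = 8 - \left(-1 + V\right) = 9 - V$)
$r{\left(c,A \right)} = 11 - c$ ($r{\left(c,A \right)} = \left(9 - c\right) - -2 = \left(9 - c\right) + 2 = 11 - c$)
$X = 231$ ($X = -210 + 441 = 231$)
$J{\left(Z,U \right)} = 7 + U + Z$ ($J{\left(Z,U \right)} = \left(Z + U\right) + \left(11 - 4\right) = \left(U + Z\right) + \left(11 - 4\right) = \left(U + Z\right) + 7 = 7 + U + Z$)
$J{\left(53,65 \right)} + X = \left(7 + 65 + 53\right) + 231 = 125 + 231 = 356$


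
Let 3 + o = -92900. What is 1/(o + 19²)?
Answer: -1/92542 ≈ -1.0806e-5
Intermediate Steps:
o = -92903 (o = -3 - 92900 = -92903)
1/(o + 19²) = 1/(-92903 + 19²) = 1/(-92903 + 361) = 1/(-92542) = -1/92542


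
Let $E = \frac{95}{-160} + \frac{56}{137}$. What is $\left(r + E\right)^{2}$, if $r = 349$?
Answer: $\frac{2338467932025}{19219456} \approx 1.2167 \cdot 10^{5}$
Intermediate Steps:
$E = - \frac{811}{4384}$ ($E = 95 \left(- \frac{1}{160}\right) + 56 \cdot \frac{1}{137} = - \frac{19}{32} + \frac{56}{137} = - \frac{811}{4384} \approx -0.18499$)
$\left(r + E\right)^{2} = \left(349 - \frac{811}{4384}\right)^{2} = \left(\frac{1529205}{4384}\right)^{2} = \frac{2338467932025}{19219456}$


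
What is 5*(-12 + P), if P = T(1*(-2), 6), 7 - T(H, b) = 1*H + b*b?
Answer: -195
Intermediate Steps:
T(H, b) = 7 - H - b**2 (T(H, b) = 7 - (1*H + b*b) = 7 - (H + b**2) = 7 + (-H - b**2) = 7 - H - b**2)
P = -27 (P = 7 - (-2) - 1*6**2 = 7 - 1*(-2) - 1*36 = 7 + 2 - 36 = -27)
5*(-12 + P) = 5*(-12 - 27) = 5*(-39) = -195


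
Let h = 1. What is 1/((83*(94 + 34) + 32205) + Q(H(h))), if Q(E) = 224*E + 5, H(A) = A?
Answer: 1/43058 ≈ 2.3224e-5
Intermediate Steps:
Q(E) = 5 + 224*E
1/((83*(94 + 34) + 32205) + Q(H(h))) = 1/((83*(94 + 34) + 32205) + (5 + 224*1)) = 1/((83*128 + 32205) + (5 + 224)) = 1/((10624 + 32205) + 229) = 1/(42829 + 229) = 1/43058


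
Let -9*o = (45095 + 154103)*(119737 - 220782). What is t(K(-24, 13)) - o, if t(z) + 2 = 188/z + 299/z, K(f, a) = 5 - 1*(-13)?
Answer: -13418641123/6 ≈ -2.2364e+9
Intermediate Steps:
K(f, a) = 18 (K(f, a) = 5 + 13 = 18)
t(z) = -2 + 487/z (t(z) = -2 + (188/z + 299/z) = -2 + 487/z)
o = 20127961910/9 (o = -(45095 + 154103)*(119737 - 220782)/9 = -199198*(-101045)/9 = -⅑*(-20127961910) = 20127961910/9 ≈ 2.2364e+9)
t(K(-24, 13)) - o = (-2 + 487/18) - 1*20127961910/9 = (-2 + 487*(1/18)) - 20127961910/9 = (-2 + 487/18) - 20127961910/9 = 451/18 - 20127961910/9 = -13418641123/6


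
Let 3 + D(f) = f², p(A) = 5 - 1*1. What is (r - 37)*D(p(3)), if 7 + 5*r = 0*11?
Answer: -2496/5 ≈ -499.20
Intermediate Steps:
r = -7/5 (r = -7/5 + (0*11)/5 = -7/5 + (⅕)*0 = -7/5 + 0 = -7/5 ≈ -1.4000)
p(A) = 4 (p(A) = 5 - 1 = 4)
D(f) = -3 + f²
(r - 37)*D(p(3)) = (-7/5 - 37)*(-3 + 4²) = -192*(-3 + 16)/5 = -192/5*13 = -2496/5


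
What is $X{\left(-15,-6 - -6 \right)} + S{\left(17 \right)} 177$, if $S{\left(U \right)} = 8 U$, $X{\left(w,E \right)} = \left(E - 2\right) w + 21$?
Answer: $24123$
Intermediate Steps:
$X{\left(w,E \right)} = 21 + w \left(-2 + E\right)$ ($X{\left(w,E \right)} = \left(-2 + E\right) w + 21 = w \left(-2 + E\right) + 21 = 21 + w \left(-2 + E\right)$)
$X{\left(-15,-6 - -6 \right)} + S{\left(17 \right)} 177 = \left(21 - -30 + \left(-6 - -6\right) \left(-15\right)\right) + 8 \cdot 17 \cdot 177 = \left(21 + 30 + \left(-6 + 6\right) \left(-15\right)\right) + 136 \cdot 177 = \left(21 + 30 + 0 \left(-15\right)\right) + 24072 = \left(21 + 30 + 0\right) + 24072 = 51 + 24072 = 24123$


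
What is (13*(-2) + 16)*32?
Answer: -320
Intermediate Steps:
(13*(-2) + 16)*32 = (-26 + 16)*32 = -10*32 = -320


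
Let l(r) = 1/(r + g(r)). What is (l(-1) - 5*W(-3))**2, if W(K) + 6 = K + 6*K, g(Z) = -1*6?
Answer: 891136/49 ≈ 18186.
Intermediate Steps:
g(Z) = -6
W(K) = -6 + 7*K (W(K) = -6 + (K + 6*K) = -6 + 7*K)
l(r) = 1/(-6 + r) (l(r) = 1/(r - 6) = 1/(-6 + r))
(l(-1) - 5*W(-3))**2 = (1/(-6 - 1) - 5*(-6 + 7*(-3)))**2 = (1/(-7) - 5*(-6 - 21))**2 = (-1/7 - 5*(-27))**2 = (-1/7 + 135)**2 = (944/7)**2 = 891136/49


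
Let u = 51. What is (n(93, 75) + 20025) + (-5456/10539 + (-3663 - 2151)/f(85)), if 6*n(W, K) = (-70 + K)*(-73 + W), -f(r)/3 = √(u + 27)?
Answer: 211213669/10539 + 323*√78/13 ≈ 20261.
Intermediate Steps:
f(r) = -3*√78 (f(r) = -3*√(51 + 27) = -3*√78)
n(W, K) = (-73 + W)*(-70 + K)/6 (n(W, K) = ((-70 + K)*(-73 + W))/6 = ((-73 + W)*(-70 + K))/6 = (-73 + W)*(-70 + K)/6)
(n(93, 75) + 20025) + (-5456/10539 + (-3663 - 2151)/f(85)) = ((2555/3 - 73/6*75 - 35/3*93 + (⅙)*75*93) + 20025) + (-5456/10539 + (-3663 - 2151)/((-3*√78))) = ((2555/3 - 1825/2 - 1085 + 2325/2) + 20025) + (-5456*1/10539 - (-323)*√78/13) = (50/3 + 20025) + (-5456/10539 + 323*√78/13) = 60125/3 + (-5456/10539 + 323*√78/13) = 211213669/10539 + 323*√78/13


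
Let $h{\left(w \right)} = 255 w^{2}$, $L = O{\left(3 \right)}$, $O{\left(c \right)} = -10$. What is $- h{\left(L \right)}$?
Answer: $-25500$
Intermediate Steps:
$L = -10$
$- h{\left(L \right)} = - 255 \left(-10\right)^{2} = - 255 \cdot 100 = \left(-1\right) 25500 = -25500$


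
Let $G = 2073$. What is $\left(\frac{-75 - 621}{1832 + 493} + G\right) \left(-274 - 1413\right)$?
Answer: $- \frac{2709900641}{775} \approx -3.4966 \cdot 10^{6}$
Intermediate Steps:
$\left(\frac{-75 - 621}{1832 + 493} + G\right) \left(-274 - 1413\right) = \left(\frac{-75 - 621}{1832 + 493} + 2073\right) \left(-274 - 1413\right) = \left(- \frac{696}{2325} + 2073\right) \left(-1687\right) = \left(\left(-696\right) \frac{1}{2325} + 2073\right) \left(-1687\right) = \left(- \frac{232}{775} + 2073\right) \left(-1687\right) = \frac{1606343}{775} \left(-1687\right) = - \frac{2709900641}{775}$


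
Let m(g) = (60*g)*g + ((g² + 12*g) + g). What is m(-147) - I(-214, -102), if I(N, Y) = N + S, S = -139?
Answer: 1316591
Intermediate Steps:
I(N, Y) = -139 + N (I(N, Y) = N - 139 = -139 + N)
m(g) = 13*g + 61*g² (m(g) = 60*g² + (g² + 13*g) = 13*g + 61*g²)
m(-147) - I(-214, -102) = -147*(13 + 61*(-147)) - (-139 - 214) = -147*(13 - 8967) - 1*(-353) = -147*(-8954) + 353 = 1316238 + 353 = 1316591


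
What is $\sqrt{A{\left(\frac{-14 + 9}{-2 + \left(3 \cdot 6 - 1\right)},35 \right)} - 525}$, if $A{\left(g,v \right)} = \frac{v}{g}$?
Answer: $3 i \sqrt{70} \approx 25.1 i$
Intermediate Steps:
$\sqrt{A{\left(\frac{-14 + 9}{-2 + \left(3 \cdot 6 - 1\right)},35 \right)} - 525} = \sqrt{\frac{35}{\left(-14 + 9\right) \frac{1}{-2 + \left(3 \cdot 6 - 1\right)}} - 525} = \sqrt{\frac{35}{\left(-5\right) \frac{1}{-2 + \left(18 - 1\right)}} - 525} = \sqrt{\frac{35}{\left(-5\right) \frac{1}{-2 + 17}} - 525} = \sqrt{\frac{35}{\left(-5\right) \frac{1}{15}} - 525} = \sqrt{\frac{35}{- \frac{1}{3}} - 525} = \sqrt{35 \left(-3\right) - 525} = \sqrt{-105 - 525} = \sqrt{-630} = 3 i \sqrt{70}$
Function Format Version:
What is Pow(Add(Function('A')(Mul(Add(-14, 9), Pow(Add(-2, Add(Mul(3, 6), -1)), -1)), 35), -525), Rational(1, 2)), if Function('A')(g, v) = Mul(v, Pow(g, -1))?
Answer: Mul(3, I, Pow(70, Rational(1, 2))) ≈ Mul(25.100, I)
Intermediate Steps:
Pow(Add(Function('A')(Mul(Add(-14, 9), Pow(Add(-2, Add(Mul(3, 6), -1)), -1)), 35), -525), Rational(1, 2)) = Pow(Add(Mul(35, Pow(Mul(Add(-14, 9), Pow(Add(-2, Add(Mul(3, 6), -1)), -1)), -1)), -525), Rational(1, 2)) = Pow(Add(Mul(35, Pow(Mul(-5, Pow(Add(-2, Add(18, -1)), -1)), -1)), -525), Rational(1, 2)) = Pow(Add(Mul(35, Pow(Mul(-5, Pow(Add(-2, 17), -1)), -1)), -525), Rational(1, 2)) = Pow(Add(Mul(35, Pow(Mul(-5, Pow(15, -1)), -1)), -525), Rational(1, 2)) = Pow(Add(Mul(35, Pow(Mul(-5, Rational(1, 15)), -1)), -525), Rational(1, 2)) = Pow(Add(Mul(35, Pow(Rational(-1, 3), -1)), -525), Rational(1, 2)) = Pow(Add(Mul(35, -3), -525), Rational(1, 2)) = Pow(Add(-105, -525), Rational(1, 2)) = Pow(-630, Rational(1, 2)) = Mul(3, I, Pow(70, Rational(1, 2)))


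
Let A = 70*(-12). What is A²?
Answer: 705600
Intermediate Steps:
A = -840
A² = (-840)² = 705600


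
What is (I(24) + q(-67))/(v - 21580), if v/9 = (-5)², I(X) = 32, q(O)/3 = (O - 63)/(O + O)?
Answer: -2339/1430785 ≈ -0.0016348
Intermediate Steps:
q(O) = 3*(-63 + O)/(2*O) (q(O) = 3*((O - 63)/(O + O)) = 3*((-63 + O)/((2*O))) = 3*((-63 + O)*(1/(2*O))) = 3*((-63 + O)/(2*O)) = 3*(-63 + O)/(2*O))
v = 225 (v = 9*(-5)² = 9*25 = 225)
(I(24) + q(-67))/(v - 21580) = (32 + (3/2)*(-63 - 67)/(-67))/(225 - 21580) = (32 + (3/2)*(-1/67)*(-130))/(-21355) = (32 + 195/67)*(-1/21355) = (2339/67)*(-1/21355) = -2339/1430785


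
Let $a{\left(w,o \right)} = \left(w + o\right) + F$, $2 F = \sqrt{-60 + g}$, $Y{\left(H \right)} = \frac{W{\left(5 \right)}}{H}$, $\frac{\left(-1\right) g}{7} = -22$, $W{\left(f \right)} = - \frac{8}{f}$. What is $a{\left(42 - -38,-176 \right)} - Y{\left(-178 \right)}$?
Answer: $- \frac{42724}{445} + \frac{\sqrt{94}}{2} \approx -91.161$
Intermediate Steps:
$g = 154$ ($g = \left(-7\right) \left(-22\right) = 154$)
$Y{\left(H \right)} = - \frac{8}{5 H}$ ($Y{\left(H \right)} = \frac{\left(-8\right) \frac{1}{5}}{H} = - \frac{8}{5 H}$)
$F = \frac{\sqrt{94}}{2}$ ($F = \frac{\sqrt{-60 + 154}}{2} = \frac{\sqrt{94}}{2} \approx 4.8477$)
$a{\left(w,o \right)} = o + w + \frac{\sqrt{94}}{2}$ ($a{\left(w,o \right)} = \left(w + o\right) + \frac{\sqrt{94}}{2} = \left(o + w\right) + \frac{\sqrt{94}}{2} = o + w + \frac{\sqrt{94}}{2}$)
$a{\left(42 - -38,-176 \right)} - Y{\left(-178 \right)} = \left(-176 + \left(42 - -38\right) + \frac{\sqrt{94}}{2}\right) - - \frac{8}{5 \left(-178\right)} = \left(-176 + \left(42 + 38\right) + \frac{\sqrt{94}}{2}\right) - \left(- \frac{8}{5}\right) \left(- \frac{1}{178}\right) = \left(-176 + 80 + \frac{\sqrt{94}}{2}\right) - \frac{4}{445} = \left(-96 + \frac{\sqrt{94}}{2}\right) - \frac{4}{445} = - \frac{42724}{445} + \frac{\sqrt{94}}{2}$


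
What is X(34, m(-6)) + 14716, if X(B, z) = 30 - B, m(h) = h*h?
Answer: 14712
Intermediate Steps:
m(h) = h²
X(34, m(-6)) + 14716 = (30 - 1*34) + 14716 = (30 - 34) + 14716 = -4 + 14716 = 14712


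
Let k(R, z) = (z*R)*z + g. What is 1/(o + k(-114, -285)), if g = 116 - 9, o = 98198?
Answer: -1/9161345 ≈ -1.0915e-7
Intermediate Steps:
g = 107
k(R, z) = 107 + R*z**2 (k(R, z) = (z*R)*z + 107 = (R*z)*z + 107 = R*z**2 + 107 = 107 + R*z**2)
1/(o + k(-114, -285)) = 1/(98198 + (107 - 114*(-285)**2)) = 1/(98198 + (107 - 114*81225)) = 1/(98198 + (107 - 9259650)) = 1/(98198 - 9259543) = 1/(-9161345) = -1/9161345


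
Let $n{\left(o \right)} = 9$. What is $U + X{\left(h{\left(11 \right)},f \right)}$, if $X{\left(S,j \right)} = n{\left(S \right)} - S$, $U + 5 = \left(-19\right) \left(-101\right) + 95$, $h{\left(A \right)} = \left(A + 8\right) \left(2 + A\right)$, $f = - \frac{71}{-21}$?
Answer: $1771$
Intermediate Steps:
$f = \frac{71}{21}$ ($f = \left(-71\right) \left(- \frac{1}{21}\right) = \frac{71}{21} \approx 3.381$)
$h{\left(A \right)} = \left(2 + A\right) \left(8 + A\right)$ ($h{\left(A \right)} = \left(8 + A\right) \left(2 + A\right) = \left(2 + A\right) \left(8 + A\right)$)
$U = 2009$ ($U = -5 + \left(\left(-19\right) \left(-101\right) + 95\right) = -5 + \left(1919 + 95\right) = -5 + 2014 = 2009$)
$X{\left(S,j \right)} = 9 - S$
$U + X{\left(h{\left(11 \right)},f \right)} = 2009 - \left(128 + 110\right) = 2009 + \left(9 - \left(16 + 121 + 110\right)\right) = 2009 + \left(9 - 247\right) = 2009 - 238 = 1771$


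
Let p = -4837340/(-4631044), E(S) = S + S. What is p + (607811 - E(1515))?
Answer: 700193064676/1157761 ≈ 6.0478e+5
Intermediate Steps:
E(S) = 2*S
p = 1209335/1157761 (p = -4837340*(-1/4631044) = 1209335/1157761 ≈ 1.0445)
p + (607811 - E(1515)) = 1209335/1157761 + (607811 - 2*1515) = 1209335/1157761 + (607811 - 1*3030) = 1209335/1157761 + (607811 - 3030) = 1209335/1157761 + 604781 = 700193064676/1157761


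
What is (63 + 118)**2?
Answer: 32761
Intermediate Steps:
(63 + 118)**2 = 181**2 = 32761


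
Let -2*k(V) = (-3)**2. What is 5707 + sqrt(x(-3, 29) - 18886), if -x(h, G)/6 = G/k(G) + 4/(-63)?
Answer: 5707 + I*sqrt(8311506)/21 ≈ 5707.0 + 137.28*I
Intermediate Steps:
k(V) = -9/2 (k(V) = -1/2*(-3)**2 = -1/2*9 = -9/2)
x(h, G) = 8/21 + 4*G/3 (x(h, G) = -6*(G/(-9/2) + 4/(-63)) = -6*(G*(-2/9) + 4*(-1/63)) = -6*(-2*G/9 - 4/63) = -6*(-4/63 - 2*G/9) = 8/21 + 4*G/3)
5707 + sqrt(x(-3, 29) - 18886) = 5707 + sqrt((8/21 + (4/3)*29) - 18886) = 5707 + sqrt((8/21 + 116/3) - 18886) = 5707 + sqrt(820/21 - 18886) = 5707 + sqrt(-395786/21) = 5707 + I*sqrt(8311506)/21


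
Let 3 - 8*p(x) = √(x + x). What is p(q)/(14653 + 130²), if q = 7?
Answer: 3/252424 - √14/252424 ≈ -2.9381e-6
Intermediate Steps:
p(x) = 3/8 - √2*√x/8 (p(x) = 3/8 - √(x + x)/8 = 3/8 - √2*√x/8)
p(q)/(14653 + 130²) = (3/8 - √2*√7/8)/(14653 + 130²) = (3/8 - √14/8)/(14653 + 16900) = (3/8 - √14/8)/31553 = 3/252424 - √14/252424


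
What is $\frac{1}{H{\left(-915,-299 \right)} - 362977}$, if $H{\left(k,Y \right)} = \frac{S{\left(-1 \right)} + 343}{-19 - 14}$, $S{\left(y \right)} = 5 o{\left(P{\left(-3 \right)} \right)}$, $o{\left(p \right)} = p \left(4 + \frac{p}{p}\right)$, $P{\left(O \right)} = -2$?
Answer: $- \frac{33}{11978534} \approx -2.7549 \cdot 10^{-6}$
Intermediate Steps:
$o{\left(p \right)} = 5 p$ ($o{\left(p \right)} = p \left(4 + 1\right) = p 5 = 5 p$)
$S{\left(y \right)} = -50$ ($S{\left(y \right)} = 5 \cdot 5 \left(-2\right) = 5 \left(-10\right) = -50$)
$H{\left(k,Y \right)} = - \frac{293}{33}$ ($H{\left(k,Y \right)} = \frac{-50 + 343}{-19 - 14} = \frac{293}{-33} = 293 \left(- \frac{1}{33}\right) = - \frac{293}{33}$)
$\frac{1}{H{\left(-915,-299 \right)} - 362977} = \frac{1}{- \frac{293}{33} - 362977} = \frac{1}{- \frac{11978534}{33}} = - \frac{33}{11978534}$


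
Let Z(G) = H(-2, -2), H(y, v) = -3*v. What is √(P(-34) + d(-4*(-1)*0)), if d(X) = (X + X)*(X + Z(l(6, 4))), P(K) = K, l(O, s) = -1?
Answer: I*√34 ≈ 5.8309*I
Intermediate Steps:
Z(G) = 6 (Z(G) = -3*(-2) = 6)
d(X) = 2*X*(6 + X) (d(X) = (X + X)*(X + 6) = (2*X)*(6 + X) = 2*X*(6 + X))
√(P(-34) + d(-4*(-1)*0)) = √(-34 + 2*(-4*(-1)*0)*(6 - 4*(-1)*0)) = √(-34 + 2*(4*0)*(6 + 4*0)) = √(-34 + 2*0*(6 + 0)) = √(-34 + 2*0*6) = √(-34 + 0) = √(-34) = I*√34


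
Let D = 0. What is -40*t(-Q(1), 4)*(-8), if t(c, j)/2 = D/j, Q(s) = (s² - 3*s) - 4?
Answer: 0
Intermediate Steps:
Q(s) = -4 + s² - 3*s
t(c, j) = 0 (t(c, j) = 2*(0/j) = 2*0 = 0)
-40*t(-Q(1), 4)*(-8) = -40*0*(-8) = 0*(-8) = 0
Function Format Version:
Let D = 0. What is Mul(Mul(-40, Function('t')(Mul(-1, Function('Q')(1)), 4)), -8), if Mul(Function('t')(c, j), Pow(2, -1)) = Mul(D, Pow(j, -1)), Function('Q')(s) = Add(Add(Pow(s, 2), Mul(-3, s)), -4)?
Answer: 0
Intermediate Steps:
Function('Q')(s) = Add(-4, Pow(s, 2), Mul(-3, s))
Function('t')(c, j) = 0 (Function('t')(c, j) = Mul(2, Mul(0, Pow(j, -1))) = Mul(2, 0) = 0)
Mul(Mul(-40, Function('t')(Mul(-1, Function('Q')(1)), 4)), -8) = Mul(Mul(-40, 0), -8) = Mul(0, -8) = 0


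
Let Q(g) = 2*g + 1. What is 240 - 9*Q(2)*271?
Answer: -11955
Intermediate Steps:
Q(g) = 1 + 2*g
240 - 9*Q(2)*271 = 240 - 9*(1 + 2*2)*271 = 240 - 9*(1 + 4)*271 = 240 - 9*5*271 = 240 - 45*271 = 240 - 12195 = -11955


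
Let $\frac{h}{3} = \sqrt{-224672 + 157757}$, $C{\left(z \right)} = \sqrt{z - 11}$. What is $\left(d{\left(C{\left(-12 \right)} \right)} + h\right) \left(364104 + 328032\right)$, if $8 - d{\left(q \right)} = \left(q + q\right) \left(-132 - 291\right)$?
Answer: $5537088 + 6229224 i \sqrt{7435} + 585547056 i \sqrt{23} \approx 5.5371 \cdot 10^{6} + 3.3453 \cdot 10^{9} i$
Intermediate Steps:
$C{\left(z \right)} = \sqrt{-11 + z}$
$d{\left(q \right)} = 8 + 846 q$ ($d{\left(q \right)} = 8 - \left(q + q\right) \left(-132 - 291\right) = 8 - 2 q \left(-423\right) = 8 - - 846 q = 8 + 846 q$)
$h = 9 i \sqrt{7435}$ ($h = 3 \sqrt{-224672 + 157757} = 3 \sqrt{-66915} = 3 \cdot 3 i \sqrt{7435} = 9 i \sqrt{7435} \approx 776.04 i$)
$\left(d{\left(C{\left(-12 \right)} \right)} + h\right) \left(364104 + 328032\right) = \left(\left(8 + 846 \sqrt{-11 - 12}\right) + 9 i \sqrt{7435}\right) \left(364104 + 328032\right) = \left(\left(8 + 846 \sqrt{-23}\right) + 9 i \sqrt{7435}\right) 692136 = \left(\left(8 + 846 i \sqrt{23}\right) + 9 i \sqrt{7435}\right) 692136 = \left(8 + 9 i \sqrt{7435} + 846 i \sqrt{23}\right) 692136 = 5537088 + 6229224 i \sqrt{7435} + 585547056 i \sqrt{23}$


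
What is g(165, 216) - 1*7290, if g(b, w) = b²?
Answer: 19935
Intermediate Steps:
g(165, 216) - 1*7290 = 165² - 1*7290 = 27225 - 7290 = 19935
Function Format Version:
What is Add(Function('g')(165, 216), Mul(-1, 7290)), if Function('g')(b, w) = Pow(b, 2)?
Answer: 19935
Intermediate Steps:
Add(Function('g')(165, 216), Mul(-1, 7290)) = Add(Pow(165, 2), Mul(-1, 7290)) = Add(27225, -7290) = 19935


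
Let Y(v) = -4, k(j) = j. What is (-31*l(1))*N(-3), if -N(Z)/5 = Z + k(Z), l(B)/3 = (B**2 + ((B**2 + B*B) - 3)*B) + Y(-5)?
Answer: 11160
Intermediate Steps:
l(B) = -12 + 3*B**2 + 3*B*(-3 + 2*B**2) (l(B) = 3*((B**2 + ((B**2 + B*B) - 3)*B) - 4) = 3*((B**2 + ((B**2 + B**2) - 3)*B) - 4) = 3*((B**2 + (2*B**2 - 3)*B) - 4) = 3*((B**2 + (-3 + 2*B**2)*B) - 4) = 3*((B**2 + B*(-3 + 2*B**2)) - 4) = 3*(-4 + B**2 + B*(-3 + 2*B**2)) = -12 + 3*B**2 + 3*B*(-3 + 2*B**2))
N(Z) = -10*Z (N(Z) = -5*(Z + Z) = -10*Z)
(-31*l(1))*N(-3) = (-31*(-12 - 9*1 + 3*1**2 + 6*1**3))*(-10*(-3)) = -31*(-12 - 9 + 3*1 + 6*1)*30 = -31*(-12 - 9 + 3 + 6)*30 = -31*(-12)*30 = 372*30 = 11160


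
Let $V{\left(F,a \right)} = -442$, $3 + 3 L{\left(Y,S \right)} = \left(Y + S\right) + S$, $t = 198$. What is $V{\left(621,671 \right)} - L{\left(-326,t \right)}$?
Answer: $- \frac{1393}{3} \approx -464.33$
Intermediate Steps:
$L{\left(Y,S \right)} = -1 + \frac{Y}{3} + \frac{2 S}{3}$ ($L{\left(Y,S \right)} = -1 + \frac{\left(Y + S\right) + S}{3} = -1 + \frac{\left(S + Y\right) + S}{3} = -1 + \frac{Y + 2 S}{3} = -1 + \left(\frac{Y}{3} + \frac{2 S}{3}\right) = -1 + \frac{Y}{3} + \frac{2 S}{3}$)
$V{\left(621,671 \right)} - L{\left(-326,t \right)} = -442 - \left(-1 + \frac{1}{3} \left(-326\right) + \frac{2}{3} \cdot 198\right) = -442 - \left(-1 - \frac{326}{3} + 132\right) = -442 - \frac{67}{3} = - \frac{1393}{3}$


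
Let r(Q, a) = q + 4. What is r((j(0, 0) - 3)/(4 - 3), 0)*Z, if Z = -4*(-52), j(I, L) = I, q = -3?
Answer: 208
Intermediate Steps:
r(Q, a) = 1 (r(Q, a) = -3 + 4 = 1)
Z = 208
r((j(0, 0) - 3)/(4 - 3), 0)*Z = 1*208 = 208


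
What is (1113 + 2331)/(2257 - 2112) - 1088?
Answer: -154316/145 ≈ -1064.2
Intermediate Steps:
(1113 + 2331)/(2257 - 2112) - 1088 = 3444/145 - 1088 = -154316/145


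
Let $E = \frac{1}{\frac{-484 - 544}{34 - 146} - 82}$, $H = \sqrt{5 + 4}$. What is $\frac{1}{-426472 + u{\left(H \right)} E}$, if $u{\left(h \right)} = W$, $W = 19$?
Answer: $- \frac{2039}{869576940} \approx -2.3448 \cdot 10^{-6}$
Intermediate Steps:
$H = 3$ ($H = \sqrt{9} = 3$)
$u{\left(h \right)} = 19$
$E = - \frac{28}{2039}$ ($E = \frac{1}{- \frac{1028}{-112} - 82} = \frac{1}{\left(-1028\right) \left(- \frac{1}{112}\right) - 82} = \frac{1}{\frac{257}{28} - 82} = \frac{1}{- \frac{2039}{28}} = - \frac{28}{2039} \approx -0.013732$)
$\frac{1}{-426472 + u{\left(H \right)} E} = \frac{1}{-426472 + 19 \left(- \frac{28}{2039}\right)} = \frac{1}{-426472 - \frac{532}{2039}} = \frac{1}{- \frac{869576940}{2039}} = - \frac{2039}{869576940}$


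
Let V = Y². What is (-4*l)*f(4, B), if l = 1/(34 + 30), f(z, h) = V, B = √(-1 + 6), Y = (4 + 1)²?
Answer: -625/16 ≈ -39.063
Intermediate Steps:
Y = 25 (Y = 5² = 25)
B = √5 ≈ 2.2361
V = 625 (V = 25² = 625)
f(z, h) = 625
l = 1/64 ≈ 0.015625
(-4*l)*f(4, B) = -4*1/64*625 = -1/16*625 = -625/16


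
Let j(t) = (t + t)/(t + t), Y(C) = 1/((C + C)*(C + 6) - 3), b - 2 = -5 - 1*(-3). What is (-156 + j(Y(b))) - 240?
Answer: -395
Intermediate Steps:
b = 0 (b = 2 + (-5 - 1*(-3)) = 2 + (-5 + 3) = 2 - 2 = 0)
Y(C) = 1/(-3 + 2*C*(6 + C)) (Y(C) = 1/((2*C)*(6 + C) - 3) = 1/(2*C*(6 + C) - 3) = 1/(-3 + 2*C*(6 + C)))
j(t) = 1 (j(t) = (2*t)/((2*t)) = (2*t)*(1/(2*t)) = 1)
(-156 + j(Y(b))) - 240 = (-156 + 1) - 240 = -155 - 240 = -395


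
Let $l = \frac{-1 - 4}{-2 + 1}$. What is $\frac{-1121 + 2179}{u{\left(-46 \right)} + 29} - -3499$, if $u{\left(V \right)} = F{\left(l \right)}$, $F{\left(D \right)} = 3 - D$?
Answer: $\frac{95531}{27} \approx 3538.2$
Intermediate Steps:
$l = 5$ ($l = - \frac{5}{-1} = \left(-5\right) \left(-1\right) = 5$)
$u{\left(V \right)} = -2$ ($u{\left(V \right)} = 3 - 5 = -2$)
$\frac{-1121 + 2179}{u{\left(-46 \right)} + 29} - -3499 = \frac{-1121 + 2179}{-2 + 29} - -3499 = \frac{1058}{27} + 3499 = \frac{95531}{27}$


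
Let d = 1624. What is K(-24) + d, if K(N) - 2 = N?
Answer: 1602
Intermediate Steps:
K(N) = 2 + N
K(-24) + d = (2 - 24) + 1624 = -22 + 1624 = 1602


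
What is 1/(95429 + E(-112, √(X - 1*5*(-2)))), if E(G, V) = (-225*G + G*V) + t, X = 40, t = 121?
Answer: 345/41656958 + 4*√2/104142395 ≈ 8.3363e-6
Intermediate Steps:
E(G, V) = 121 - 225*G + G*V (E(G, V) = (-225*G + G*V) + 121 = 121 - 225*G + G*V)
1/(95429 + E(-112, √(X - 1*5*(-2)))) = 1/(95429 + (121 - 225*(-112) - 112*√(40 - 1*5*(-2)))) = 1/(95429 + (121 + 25200 - 112*√(40 - 5*(-2)))) = 1/(95429 + (121 + 25200 - 112*√(40 + 10))) = 1/(95429 + (121 + 25200 - 560*√2)) = 1/(95429 + (25321 - 560*√2)) = 1/(120750 - 560*√2)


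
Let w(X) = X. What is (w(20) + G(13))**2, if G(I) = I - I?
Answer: 400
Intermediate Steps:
G(I) = 0
(w(20) + G(13))**2 = (20 + 0)**2 = 20**2 = 400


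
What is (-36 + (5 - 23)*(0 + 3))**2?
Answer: 8100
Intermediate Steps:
(-36 + (5 - 23)*(0 + 3))**2 = (-36 - 18*3)**2 = (-36 - 54)**2 = (-90)**2 = 8100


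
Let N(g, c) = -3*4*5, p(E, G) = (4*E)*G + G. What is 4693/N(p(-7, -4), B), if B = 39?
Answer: -4693/60 ≈ -78.217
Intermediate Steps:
p(E, G) = G + 4*E*G (p(E, G) = 4*E*G + G = G + 4*E*G)
N(g, c) = -60 (N(g, c) = -12*5 = -60)
4693/N(p(-7, -4), B) = 4693/(-60) = 4693*(-1/60) = -4693/60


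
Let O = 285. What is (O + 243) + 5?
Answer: 533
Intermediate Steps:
(O + 243) + 5 = (285 + 243) + 5 = 528 + 5 = 533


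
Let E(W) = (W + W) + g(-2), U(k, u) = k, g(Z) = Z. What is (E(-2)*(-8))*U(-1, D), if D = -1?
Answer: -48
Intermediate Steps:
E(W) = -2 + 2*W (E(W) = (W + W) - 2 = 2*W - 2 = -2 + 2*W)
(E(-2)*(-8))*U(-1, D) = ((-2 + 2*(-2))*(-8))*(-1) = ((-2 - 4)*(-8))*(-1) = -6*(-8)*(-1) = 48*(-1) = -48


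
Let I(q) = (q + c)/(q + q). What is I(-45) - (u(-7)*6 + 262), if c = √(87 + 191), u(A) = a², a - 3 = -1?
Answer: -571/2 - √278/90 ≈ -285.69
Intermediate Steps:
a = 2 (a = 3 - 1 = 2)
u(A) = 4 (u(A) = 2² = 4)
c = √278 ≈ 16.673
I(q) = (q + √278)/(2*q) (I(q) = (q + √278)/(q + q) = (q + √278)/((2*q)) = (q + √278)*(1/(2*q)) = (q + √278)/(2*q))
I(-45) - (u(-7)*6 + 262) = (½)*(-45 + √278)/(-45) - (4*6 + 262) = (½)*(-1/45)*(-45 + √278) - (24 + 262) = (½ - √278/90) - 1*286 = (½ - √278/90) - 286 = -571/2 - √278/90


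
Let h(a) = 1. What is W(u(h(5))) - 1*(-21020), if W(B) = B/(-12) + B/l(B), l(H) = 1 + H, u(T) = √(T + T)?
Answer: 21022 - 13*√2/12 ≈ 21020.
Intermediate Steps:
u(T) = √2*√T (u(T) = √(2*T) = √2*√T)
W(B) = -B/12 + B/(1 + B) (W(B) = B/(-12) + B/(1 + B) = B*(-1/12) + B/(1 + B) = -B/12 + B/(1 + B))
W(u(h(5))) - 1*(-21020) = (√2*√1)*(11 - √2*√1)/(12*(1 + √2*√1)) - 1*(-21020) = (√2*1)*(11 - √2)/(12*(1 + √2*1)) + 21020 = √2*(11 - √2)/(12*(1 + √2)) + 21020 = 21020 + √2*(11 - √2)/(12*(1 + √2))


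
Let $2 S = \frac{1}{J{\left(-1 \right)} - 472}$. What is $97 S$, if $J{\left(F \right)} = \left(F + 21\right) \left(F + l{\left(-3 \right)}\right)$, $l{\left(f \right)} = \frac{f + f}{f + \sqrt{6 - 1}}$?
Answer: $- \frac{6499}{52368} - \frac{485 \sqrt{5}}{52368} \approx -0.14481$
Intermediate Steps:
$l{\left(f \right)} = \frac{2 f}{f + \sqrt{5}}$
$J{\left(F \right)} = \left(21 + F\right) \left(F - \frac{6}{-3 + \sqrt{5}}\right)$ ($J{\left(F \right)} = \left(F + 21\right) \left(F + 2 \left(-3\right) \frac{1}{-3 + \sqrt{5}}\right) = \left(21 + F\right) \left(F - \frac{6}{-3 + \sqrt{5}}\right)$)
$S = \frac{1}{2 \left(-402 + 30 \sqrt{5}\right)}$ ($S = \frac{1}{2 \left(\left(\frac{189}{2} + \left(-1\right)^{2} + \frac{51}{2} \left(-1\right) + \frac{63 \sqrt{5}}{2} + \frac{3}{2} \left(-1\right) \sqrt{5}\right) - 472\right)} = \frac{1}{2 \left(\left(\frac{189}{2} + 1 - \frac{51}{2} + \frac{63 \sqrt{5}}{2} - \frac{3 \sqrt{5}}{2}\right) - 472\right)} = \frac{1}{2 \left(\left(70 + 30 \sqrt{5}\right) - 472\right)} = \frac{1}{2 \left(-402 + 30 \sqrt{5}\right)} \approx -0.0014929$)
$97 S = 97 \left(- \frac{67}{52368} - \frac{5 \sqrt{5}}{52368}\right) = - \frac{6499}{52368} - \frac{485 \sqrt{5}}{52368}$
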